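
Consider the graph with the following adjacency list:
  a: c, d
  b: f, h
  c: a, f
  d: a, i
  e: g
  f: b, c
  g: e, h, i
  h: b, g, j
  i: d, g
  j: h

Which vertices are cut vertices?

Removing g increases the component count from 1 to 2, so g is a cut vertex.
Removing h increases the component count from 1 to 2, so h is a cut vertex.
By contrast removing j leaves 1 component; it is not a cut vertex. No other vertex is a cut vertex either.

g, h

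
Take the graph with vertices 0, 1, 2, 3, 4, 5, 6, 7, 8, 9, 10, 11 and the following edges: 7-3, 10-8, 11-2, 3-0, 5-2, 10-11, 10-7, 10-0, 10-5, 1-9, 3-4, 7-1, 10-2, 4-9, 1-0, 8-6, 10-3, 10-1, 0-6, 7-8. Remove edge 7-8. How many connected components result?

1

7 and 8 are still connected via 7-10-8, so the component count stays at 1.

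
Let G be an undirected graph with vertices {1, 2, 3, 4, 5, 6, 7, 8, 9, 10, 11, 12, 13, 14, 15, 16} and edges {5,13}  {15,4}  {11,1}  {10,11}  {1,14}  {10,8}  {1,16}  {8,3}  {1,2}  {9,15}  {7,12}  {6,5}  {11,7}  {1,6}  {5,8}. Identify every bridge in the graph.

1-14, 1-16, 1-2, 11-7, 12-7, 13-5, 15-4, 15-9, 3-8

The edges on the cycle 10-11-1-6-5-8-10 are not bridges since each lies on that cycle.
But removing 16-1 disconnects 16 from 1; removing 11-7 disconnects 11 from 7; removing 5-13 disconnects 5 from 13; removing 7-12 disconnects 7 from 12 — these are bridges.
In total 9 edges are bridges.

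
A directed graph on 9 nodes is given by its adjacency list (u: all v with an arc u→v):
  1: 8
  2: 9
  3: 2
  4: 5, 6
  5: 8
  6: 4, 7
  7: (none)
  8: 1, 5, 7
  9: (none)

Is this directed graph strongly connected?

There is no directed path from 6 to 2, so the graph is not strongly connected.

No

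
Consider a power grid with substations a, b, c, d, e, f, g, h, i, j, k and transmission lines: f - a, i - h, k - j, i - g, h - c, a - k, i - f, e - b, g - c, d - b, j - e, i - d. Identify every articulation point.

Removing i increases the component count from 1 to 2, so i is a cut vertex.
By contrast removing a leaves 1 component; it is not a cut vertex. No other vertex is a cut vertex either.

i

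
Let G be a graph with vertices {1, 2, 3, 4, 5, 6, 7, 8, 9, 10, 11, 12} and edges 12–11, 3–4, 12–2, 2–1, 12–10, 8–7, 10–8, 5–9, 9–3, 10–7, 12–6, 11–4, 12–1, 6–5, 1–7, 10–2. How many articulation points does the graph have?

Removing 12 increases the component count from 1 to 2, so 12 is a cut vertex.
By contrast removing 8 leaves 1 component; it is not a cut vertex. No other vertex is a cut vertex either.

1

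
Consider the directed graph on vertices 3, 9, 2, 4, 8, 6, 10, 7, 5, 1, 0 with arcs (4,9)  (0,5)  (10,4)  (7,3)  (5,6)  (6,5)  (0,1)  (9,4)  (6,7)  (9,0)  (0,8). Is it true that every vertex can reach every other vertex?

There is no directed path from 6 to 10, so the graph is not strongly connected.

No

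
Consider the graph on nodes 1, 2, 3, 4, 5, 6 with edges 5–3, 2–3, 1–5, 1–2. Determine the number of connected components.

3

6 is isolated — a component by itself.
4 is isolated — a component by itself.
Starting from 1 we can reach 1, 2, 3, 5. That is one component of size 4.
Total: 3 components.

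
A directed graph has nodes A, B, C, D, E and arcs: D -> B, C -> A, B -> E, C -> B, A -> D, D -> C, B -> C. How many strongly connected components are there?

2

{A, B, C, D} are all mutually reachable — one SCC of size 4.
{E} is an SCC by itself.
That gives 2 strongly connected components.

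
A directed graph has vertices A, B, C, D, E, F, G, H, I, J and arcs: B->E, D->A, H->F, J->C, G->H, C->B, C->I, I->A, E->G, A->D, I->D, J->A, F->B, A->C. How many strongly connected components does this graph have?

3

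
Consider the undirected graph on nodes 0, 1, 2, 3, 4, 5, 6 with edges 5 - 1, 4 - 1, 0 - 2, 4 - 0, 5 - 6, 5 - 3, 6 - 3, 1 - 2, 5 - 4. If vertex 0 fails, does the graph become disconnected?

No

Deleting 0 leaves 1 component (was 1) (its neighbors 2, 4 remain connected to each other), so 0 is not a cut vertex.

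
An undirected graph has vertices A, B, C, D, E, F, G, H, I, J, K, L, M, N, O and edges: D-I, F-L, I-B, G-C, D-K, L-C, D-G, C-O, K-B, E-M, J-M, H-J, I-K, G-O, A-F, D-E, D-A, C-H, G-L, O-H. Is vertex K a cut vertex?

Deleting K leaves 2 components (was 2), so K is not a cut vertex.

No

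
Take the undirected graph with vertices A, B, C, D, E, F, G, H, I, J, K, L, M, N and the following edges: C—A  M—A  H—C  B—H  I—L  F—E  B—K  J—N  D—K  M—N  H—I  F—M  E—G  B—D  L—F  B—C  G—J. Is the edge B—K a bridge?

No

After removing B—K, the path B-D-K still connects them, so the edge is not a bridge.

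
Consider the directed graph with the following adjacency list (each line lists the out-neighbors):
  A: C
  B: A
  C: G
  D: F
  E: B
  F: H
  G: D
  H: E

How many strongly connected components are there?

{A, B, C, D, E, F, G, H} are all mutually reachable — one SCC of size 8.
That gives 1 strongly connected component.

1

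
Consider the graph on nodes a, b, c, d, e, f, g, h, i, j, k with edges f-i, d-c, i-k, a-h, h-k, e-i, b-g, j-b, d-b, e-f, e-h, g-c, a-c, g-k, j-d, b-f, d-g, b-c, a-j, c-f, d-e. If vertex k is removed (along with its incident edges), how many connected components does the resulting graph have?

1

With k gone, the remaining components are: {a, b, c, d, e, f, g, h, i, j}.
That is 1 component.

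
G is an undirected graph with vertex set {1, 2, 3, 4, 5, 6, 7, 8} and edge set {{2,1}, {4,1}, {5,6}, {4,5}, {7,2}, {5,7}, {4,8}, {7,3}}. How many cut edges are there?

The edges on the cycle 4-5-7-2-1-4 are not bridges since each lies on that cycle.
But removing 4–8 disconnects 4 from 8; removing 7–3 disconnects 7 from 3; removing 5–6 disconnects 5 from 6 — these are bridges.
That makes 3 bridges.

3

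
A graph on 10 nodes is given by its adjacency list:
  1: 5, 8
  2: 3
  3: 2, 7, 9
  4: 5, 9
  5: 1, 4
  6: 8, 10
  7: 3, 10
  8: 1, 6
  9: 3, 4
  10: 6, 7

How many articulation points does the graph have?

1

Removing 3 increases the component count from 1 to 2, so 3 is a cut vertex.
By contrast removing 7 leaves 1 component; it is not a cut vertex. No other vertex is a cut vertex either.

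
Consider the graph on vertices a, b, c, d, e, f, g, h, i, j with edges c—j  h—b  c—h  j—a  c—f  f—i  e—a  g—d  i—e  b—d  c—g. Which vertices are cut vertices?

c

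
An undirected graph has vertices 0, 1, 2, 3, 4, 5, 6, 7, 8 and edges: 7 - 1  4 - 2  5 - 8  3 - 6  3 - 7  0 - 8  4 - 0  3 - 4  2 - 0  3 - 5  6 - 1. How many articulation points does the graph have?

1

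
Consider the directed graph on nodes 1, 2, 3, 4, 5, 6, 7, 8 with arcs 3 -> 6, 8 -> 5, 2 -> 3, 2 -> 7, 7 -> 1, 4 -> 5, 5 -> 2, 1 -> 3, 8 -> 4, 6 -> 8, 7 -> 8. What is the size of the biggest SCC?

8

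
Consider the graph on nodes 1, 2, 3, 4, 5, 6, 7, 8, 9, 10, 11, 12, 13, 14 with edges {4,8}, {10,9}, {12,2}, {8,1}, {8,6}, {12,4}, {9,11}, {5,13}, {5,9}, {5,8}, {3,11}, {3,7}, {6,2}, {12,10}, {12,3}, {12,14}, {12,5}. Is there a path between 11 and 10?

Yes

From 11 we can reach 1, 2, 3, 4, 5, 6, 7, 8, 9, 10, 11, 12, 13, 14, which includes 10.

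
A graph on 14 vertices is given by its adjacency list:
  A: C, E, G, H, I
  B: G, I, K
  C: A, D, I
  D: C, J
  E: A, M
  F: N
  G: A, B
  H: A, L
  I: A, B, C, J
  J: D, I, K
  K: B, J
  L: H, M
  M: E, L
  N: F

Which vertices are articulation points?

A

Removing A increases the component count from 2 to 3, so A is a cut vertex.
By contrast removing I leaves 2 components; it is not a cut vertex. No other vertex is a cut vertex either.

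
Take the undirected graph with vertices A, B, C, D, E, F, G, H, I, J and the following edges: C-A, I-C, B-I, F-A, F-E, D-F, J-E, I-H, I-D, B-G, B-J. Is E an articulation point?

No

Deleting E leaves 1 component (was 1) (its neighbors F, J remain connected to each other), so E is not a cut vertex.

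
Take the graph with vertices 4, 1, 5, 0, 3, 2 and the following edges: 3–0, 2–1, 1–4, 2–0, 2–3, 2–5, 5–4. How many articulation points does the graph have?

1

Removing 2 increases the component count from 1 to 2, so 2 is a cut vertex.
By contrast removing 3 leaves 1 component; it is not a cut vertex. No other vertex is a cut vertex either.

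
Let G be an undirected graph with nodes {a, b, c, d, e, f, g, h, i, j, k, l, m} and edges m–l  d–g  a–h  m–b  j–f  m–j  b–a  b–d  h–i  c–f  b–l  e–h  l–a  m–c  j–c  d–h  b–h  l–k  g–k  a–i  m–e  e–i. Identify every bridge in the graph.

The edges on the cycle m-j-f-c-m are not bridges since each lies on that cycle.
Every edge lies on some cycle, so there are no bridges.

none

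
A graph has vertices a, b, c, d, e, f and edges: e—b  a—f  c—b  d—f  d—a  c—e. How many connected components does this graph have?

2

Starting from b we can reach b, c, e. That is one component of size 3.
Starting from a we can reach a, d, f. That is one component of size 3.
Total: 2 components.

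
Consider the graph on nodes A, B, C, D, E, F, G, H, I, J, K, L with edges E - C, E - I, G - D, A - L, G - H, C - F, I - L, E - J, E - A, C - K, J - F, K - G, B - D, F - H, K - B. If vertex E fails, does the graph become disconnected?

Deleting E raises the number of components from 1 to 2, so E is a cut vertex.

Yes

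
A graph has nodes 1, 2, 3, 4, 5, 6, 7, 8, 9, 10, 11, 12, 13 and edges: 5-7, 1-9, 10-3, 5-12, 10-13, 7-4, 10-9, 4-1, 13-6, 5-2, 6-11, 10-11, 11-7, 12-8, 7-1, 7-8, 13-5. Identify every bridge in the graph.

10-3, 2-5

The edges on the cycle 10-13-6-11-10 are not bridges since each lies on that cycle.
But removing 10-3 disconnects 10 from 3; removing 2-5 disconnects 2 from 5 — these are bridges.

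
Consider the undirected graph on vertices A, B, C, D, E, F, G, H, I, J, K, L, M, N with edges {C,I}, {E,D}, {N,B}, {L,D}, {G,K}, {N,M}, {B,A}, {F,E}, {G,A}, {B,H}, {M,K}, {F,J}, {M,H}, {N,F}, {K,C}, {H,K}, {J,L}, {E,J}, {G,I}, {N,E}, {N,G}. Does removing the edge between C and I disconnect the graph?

No

After removing C—I, the path C-K-G-I still connects them, so the edge is not a bridge.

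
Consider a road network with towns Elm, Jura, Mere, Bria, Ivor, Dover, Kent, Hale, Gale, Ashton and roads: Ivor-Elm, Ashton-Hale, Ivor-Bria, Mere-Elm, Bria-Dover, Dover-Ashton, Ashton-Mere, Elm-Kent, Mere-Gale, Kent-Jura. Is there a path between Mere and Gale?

From Mere we can reach Elm, Bria, Gale, Hale, Ivor, Jura, Kent, Mere, Dover, Ashton, which includes Gale.

Yes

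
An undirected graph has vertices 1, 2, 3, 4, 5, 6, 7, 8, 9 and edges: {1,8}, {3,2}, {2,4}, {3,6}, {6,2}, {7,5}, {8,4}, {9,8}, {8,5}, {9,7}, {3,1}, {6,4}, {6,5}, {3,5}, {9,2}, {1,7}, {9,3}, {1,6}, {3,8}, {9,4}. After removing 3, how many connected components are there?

1

With 3 gone, the remaining components are: {1, 2, 4, 5, 6, 7, 8, 9}.
That is 1 component.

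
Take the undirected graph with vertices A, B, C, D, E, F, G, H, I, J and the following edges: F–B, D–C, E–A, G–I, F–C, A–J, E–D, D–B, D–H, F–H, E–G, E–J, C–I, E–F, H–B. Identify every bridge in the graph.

none

The edges on the cycle E-A-J-E are not bridges since each lies on that cycle.
Every edge lies on some cycle, so there are no bridges.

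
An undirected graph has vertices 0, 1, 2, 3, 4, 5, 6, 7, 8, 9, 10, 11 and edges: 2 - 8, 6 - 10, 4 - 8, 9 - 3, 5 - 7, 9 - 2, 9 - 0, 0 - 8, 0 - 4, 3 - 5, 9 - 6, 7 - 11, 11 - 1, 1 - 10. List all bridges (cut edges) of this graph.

none

The edges on the cycle 9-3-5-7-11-1-10-6-9 are not bridges since each lies on that cycle.
Every edge lies on some cycle, so there are no bridges.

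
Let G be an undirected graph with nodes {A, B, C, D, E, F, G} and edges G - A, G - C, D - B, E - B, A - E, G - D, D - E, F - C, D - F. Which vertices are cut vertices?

none

Removing F, for instance, still leaves 1 component. No single vertex removal increases the component count — the graph has no articulation points.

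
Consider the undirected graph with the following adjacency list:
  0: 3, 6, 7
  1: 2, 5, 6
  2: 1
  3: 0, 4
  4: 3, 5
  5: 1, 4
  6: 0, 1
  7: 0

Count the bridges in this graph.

The edges on the cycle 3-4-5-1-6-0-3 are not bridges since each lies on that cycle.
But removing 1-2 disconnects 1 from 2; removing 0-7 disconnects 0 from 7 — these are bridges.
That makes 2 bridges.

2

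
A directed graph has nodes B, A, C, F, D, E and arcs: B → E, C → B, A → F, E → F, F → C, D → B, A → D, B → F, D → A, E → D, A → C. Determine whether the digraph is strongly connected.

From F we can reach every vertex (A, B, C, D, E, F), and every vertex can reach F (A, B, C, D, E, F). So the whole graph is one strongly connected component.

Yes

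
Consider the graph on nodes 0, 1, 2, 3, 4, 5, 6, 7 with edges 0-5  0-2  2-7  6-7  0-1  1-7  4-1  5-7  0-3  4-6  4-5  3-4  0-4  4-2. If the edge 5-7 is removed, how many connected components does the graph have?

1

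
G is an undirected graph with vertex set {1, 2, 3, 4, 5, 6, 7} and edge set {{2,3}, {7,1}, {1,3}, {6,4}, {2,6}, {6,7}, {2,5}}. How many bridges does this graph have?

The edges on the cycle 2-6-7-1-3-2 are not bridges since each lies on that cycle.
But removing 6 - 4 disconnects 6 from 4; removing 2 - 5 disconnects 2 from 5 — these are bridges.
That makes 2 bridges.

2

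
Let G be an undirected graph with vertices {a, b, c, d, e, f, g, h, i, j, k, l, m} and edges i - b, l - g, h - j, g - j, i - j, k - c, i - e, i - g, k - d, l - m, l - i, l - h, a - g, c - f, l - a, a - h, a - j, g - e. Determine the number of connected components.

2

Starting from c we can reach c, d, f, k. That is one component of size 4.
Starting from a we can reach a, b, e, g, h, i, j, l, m. That is one component of size 9.
Total: 2 components.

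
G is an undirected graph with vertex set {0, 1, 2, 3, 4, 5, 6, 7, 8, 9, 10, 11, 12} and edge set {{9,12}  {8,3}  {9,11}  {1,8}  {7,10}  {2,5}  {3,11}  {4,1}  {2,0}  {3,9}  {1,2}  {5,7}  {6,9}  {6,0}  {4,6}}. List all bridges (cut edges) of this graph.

10-7, 12-9, 2-5, 5-7

The edges on the cycle 4-1-8-3-11-9-6-4 are not bridges since each lies on that cycle.
But removing 10 - 7 disconnects 10 from 7; removing 2 - 5 disconnects 2 from 5; removing 12 - 9 disconnects 12 from 9; removing 5 - 7 disconnects 5 from 7 — these are bridges.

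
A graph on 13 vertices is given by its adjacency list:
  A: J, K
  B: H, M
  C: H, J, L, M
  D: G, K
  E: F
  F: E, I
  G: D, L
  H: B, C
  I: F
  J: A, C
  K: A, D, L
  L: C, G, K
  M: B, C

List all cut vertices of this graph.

C, F

Removing C increases the component count from 2 to 3, so C is a cut vertex.
Removing F increases the component count from 2 to 3, so F is a cut vertex.
By contrast removing A leaves 2 components; it is not a cut vertex. No other vertex is a cut vertex either.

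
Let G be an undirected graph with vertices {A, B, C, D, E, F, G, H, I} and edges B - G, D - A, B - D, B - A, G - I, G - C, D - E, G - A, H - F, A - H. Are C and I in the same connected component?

Yes

From C we can reach A, B, C, D, E, F, G, H, I, which includes I.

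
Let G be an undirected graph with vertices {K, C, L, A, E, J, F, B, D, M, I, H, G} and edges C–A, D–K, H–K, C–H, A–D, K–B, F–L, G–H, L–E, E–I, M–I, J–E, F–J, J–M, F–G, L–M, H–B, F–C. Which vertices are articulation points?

F

Removing F increases the component count from 1 to 2, so F is a cut vertex.
By contrast removing B leaves 1 component; it is not a cut vertex. No other vertex is a cut vertex either.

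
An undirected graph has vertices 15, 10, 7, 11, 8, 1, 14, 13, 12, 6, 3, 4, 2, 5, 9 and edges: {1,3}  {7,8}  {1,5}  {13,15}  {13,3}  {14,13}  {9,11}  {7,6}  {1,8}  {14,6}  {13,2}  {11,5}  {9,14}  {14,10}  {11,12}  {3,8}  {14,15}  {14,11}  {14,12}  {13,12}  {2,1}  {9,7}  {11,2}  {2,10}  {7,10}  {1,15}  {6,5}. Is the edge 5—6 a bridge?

After removing 5—6, the path 5-11-14-6 still connects them, so the edge is not a bridge.

No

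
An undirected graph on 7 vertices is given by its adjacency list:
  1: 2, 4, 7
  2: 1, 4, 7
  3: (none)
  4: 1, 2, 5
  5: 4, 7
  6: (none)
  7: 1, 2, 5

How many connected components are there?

3

6 is isolated — a component by itself.
3 is isolated — a component by itself.
Starting from 1 we can reach 1, 2, 4, 5, 7. That is one component of size 5.
Total: 3 components.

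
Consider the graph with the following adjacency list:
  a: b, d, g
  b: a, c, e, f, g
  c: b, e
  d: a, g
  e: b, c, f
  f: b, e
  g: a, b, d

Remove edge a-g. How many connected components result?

1

a and g are still connected via a-b-g, so the component count stays at 1.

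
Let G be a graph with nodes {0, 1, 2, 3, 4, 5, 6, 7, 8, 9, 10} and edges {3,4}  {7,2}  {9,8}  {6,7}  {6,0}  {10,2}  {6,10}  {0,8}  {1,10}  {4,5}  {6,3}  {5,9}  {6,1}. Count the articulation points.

Removing 6 increases the component count from 1 to 2, so 6 is a cut vertex.
By contrast removing 0 leaves 1 component; it is not a cut vertex. No other vertex is a cut vertex either.

1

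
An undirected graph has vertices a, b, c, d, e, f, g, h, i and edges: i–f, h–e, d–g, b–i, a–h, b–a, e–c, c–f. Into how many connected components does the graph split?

2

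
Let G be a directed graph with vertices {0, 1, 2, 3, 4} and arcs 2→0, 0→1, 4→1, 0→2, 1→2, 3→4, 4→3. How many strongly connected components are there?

{0, 1, 2} are all mutually reachable — one SCC of size 3.
{3, 4} are all mutually reachable — one SCC of size 2.
That gives 2 strongly connected components.

2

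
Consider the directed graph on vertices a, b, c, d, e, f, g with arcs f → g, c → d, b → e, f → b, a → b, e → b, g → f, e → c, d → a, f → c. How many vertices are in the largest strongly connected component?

{a, b, c, d, e} are all mutually reachable — one SCC of size 5.
{f, g} are all mutually reachable — one SCC of size 2.
The largest has 5 vertices.

5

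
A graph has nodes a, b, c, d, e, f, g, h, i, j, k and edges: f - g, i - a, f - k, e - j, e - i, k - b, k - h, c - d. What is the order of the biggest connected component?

5

Starting from c we can reach c, d. That is one component of size 2.
Starting from a we can reach a, e, i, j. That is one component of size 4.
Starting from b we can reach b, f, g, h, k. That is one component of size 5.
The largest has 5 vertices.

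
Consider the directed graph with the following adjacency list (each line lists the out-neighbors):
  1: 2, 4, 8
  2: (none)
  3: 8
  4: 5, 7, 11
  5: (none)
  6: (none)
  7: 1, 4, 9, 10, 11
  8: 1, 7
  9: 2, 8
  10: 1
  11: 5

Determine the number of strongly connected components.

{1, 4, 7, 8, 9, 10} are all mutually reachable — one SCC of size 6.
{6} is an SCC by itself.
{5} is an SCC by itself.
{2} is an SCC by itself.
{3} is an SCC by itself.
(and 1 more singleton SCC)
That gives 6 strongly connected components.

6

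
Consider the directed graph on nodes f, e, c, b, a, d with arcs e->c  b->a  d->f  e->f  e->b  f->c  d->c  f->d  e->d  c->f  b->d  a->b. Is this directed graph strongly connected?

No

There is no directed path from c to e, so the graph is not strongly connected.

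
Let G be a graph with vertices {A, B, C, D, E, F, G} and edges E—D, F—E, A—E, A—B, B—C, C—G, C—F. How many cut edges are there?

The edges on the cycle A-B-C-F-E-A are not bridges since each lies on that cycle.
But removing E—D disconnects E from D; removing C—G disconnects C from G — these are bridges.
That makes 2 bridges.

2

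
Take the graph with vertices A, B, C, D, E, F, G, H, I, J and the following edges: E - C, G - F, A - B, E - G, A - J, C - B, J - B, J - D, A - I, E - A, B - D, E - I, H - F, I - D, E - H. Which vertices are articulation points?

Removing E increases the component count from 1 to 2, so E is a cut vertex.
By contrast removing H leaves 1 component; it is not a cut vertex. No other vertex is a cut vertex either.

E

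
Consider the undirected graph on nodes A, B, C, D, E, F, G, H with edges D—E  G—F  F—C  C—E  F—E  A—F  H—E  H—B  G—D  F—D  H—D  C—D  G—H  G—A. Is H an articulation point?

Deleting H raises the number of components from 1 to 2, so H is a cut vertex.

Yes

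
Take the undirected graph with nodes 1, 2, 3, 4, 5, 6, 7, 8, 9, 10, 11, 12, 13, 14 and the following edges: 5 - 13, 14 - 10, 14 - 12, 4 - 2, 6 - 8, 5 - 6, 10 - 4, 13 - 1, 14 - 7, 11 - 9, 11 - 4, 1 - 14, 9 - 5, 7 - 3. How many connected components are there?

Starting from 1 we can reach 1, 2, 3, 4, 5, 6, 7, 8, 9, 10, 11, 12, 13, 14. That is one component of size 14.
Total: 1 component.

1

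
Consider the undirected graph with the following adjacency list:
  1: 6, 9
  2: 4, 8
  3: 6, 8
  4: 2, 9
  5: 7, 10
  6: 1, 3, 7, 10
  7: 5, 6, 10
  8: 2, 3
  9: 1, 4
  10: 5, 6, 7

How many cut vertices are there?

1

Removing 6 increases the component count from 1 to 2, so 6 is a cut vertex.
By contrast removing 3 leaves 1 component; it is not a cut vertex. No other vertex is a cut vertex either.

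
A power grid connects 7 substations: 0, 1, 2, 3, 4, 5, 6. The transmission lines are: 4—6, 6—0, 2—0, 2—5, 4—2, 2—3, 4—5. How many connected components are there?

1 is isolated — a component by itself.
Starting from 0 we can reach 0, 2, 3, 4, 5, 6. That is one component of size 6.
Total: 2 components.

2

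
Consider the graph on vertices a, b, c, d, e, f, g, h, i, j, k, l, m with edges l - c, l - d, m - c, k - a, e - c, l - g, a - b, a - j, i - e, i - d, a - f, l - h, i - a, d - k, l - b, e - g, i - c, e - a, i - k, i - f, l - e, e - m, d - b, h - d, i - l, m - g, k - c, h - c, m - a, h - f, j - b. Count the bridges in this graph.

0

The edges on the cycle l-h-d-k-c-l are not bridges since each lies on that cycle.
Every edge lies on some cycle, so there are no bridges.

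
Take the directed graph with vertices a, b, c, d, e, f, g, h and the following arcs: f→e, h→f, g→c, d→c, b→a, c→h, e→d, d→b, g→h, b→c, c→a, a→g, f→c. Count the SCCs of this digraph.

1

{a, b, c, d, e, f, g, h} are all mutually reachable — one SCC of size 8.
That gives 1 strongly connected component.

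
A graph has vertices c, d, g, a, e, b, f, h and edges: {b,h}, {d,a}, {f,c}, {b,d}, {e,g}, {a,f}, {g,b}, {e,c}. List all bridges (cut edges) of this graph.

The edges on the cycle e-g-b-d-a-f-c-e are not bridges since each lies on that cycle.
But removing b–h disconnects b from h — this is a bridge.

b-h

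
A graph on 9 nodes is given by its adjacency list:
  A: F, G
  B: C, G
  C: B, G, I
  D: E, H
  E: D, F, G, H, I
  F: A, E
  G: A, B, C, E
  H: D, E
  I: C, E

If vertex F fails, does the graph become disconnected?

No

Deleting F leaves 1 component (was 1) (its neighbors A, E remain connected to each other), so F is not a cut vertex.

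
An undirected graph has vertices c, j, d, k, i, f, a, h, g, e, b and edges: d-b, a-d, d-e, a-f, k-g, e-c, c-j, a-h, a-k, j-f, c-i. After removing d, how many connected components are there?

2

With d gone, the remaining components are: {b}; {a, c, e, f, g, h, i, j, k}.
That is 2 components.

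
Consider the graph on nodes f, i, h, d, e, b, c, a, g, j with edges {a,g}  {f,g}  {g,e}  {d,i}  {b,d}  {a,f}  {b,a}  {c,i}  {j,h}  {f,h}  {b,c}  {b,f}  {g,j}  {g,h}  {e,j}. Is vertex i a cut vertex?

No

Deleting i leaves 1 component (was 1) (its neighbors c, d remain connected to each other), so i is not a cut vertex.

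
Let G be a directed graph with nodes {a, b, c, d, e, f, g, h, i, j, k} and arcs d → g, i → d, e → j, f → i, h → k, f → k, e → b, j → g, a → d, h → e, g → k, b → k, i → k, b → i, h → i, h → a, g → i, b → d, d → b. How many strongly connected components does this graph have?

8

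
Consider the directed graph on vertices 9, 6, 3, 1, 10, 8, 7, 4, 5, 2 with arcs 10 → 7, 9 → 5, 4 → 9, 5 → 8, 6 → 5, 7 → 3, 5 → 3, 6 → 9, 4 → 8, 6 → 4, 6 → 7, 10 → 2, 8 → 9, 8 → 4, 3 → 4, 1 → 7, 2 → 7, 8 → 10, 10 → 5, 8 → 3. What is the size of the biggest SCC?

{2, 3, 4, 5, 7, 8, 9, 10} are all mutually reachable — one SCC of size 8.
{6} is an SCC by itself.
{1} is an SCC by itself.
The largest has 8 vertices.

8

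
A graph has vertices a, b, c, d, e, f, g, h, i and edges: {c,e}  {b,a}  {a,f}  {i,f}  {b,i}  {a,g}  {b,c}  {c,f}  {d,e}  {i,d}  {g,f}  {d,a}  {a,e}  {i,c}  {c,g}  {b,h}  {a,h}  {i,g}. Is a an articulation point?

No

Deleting a leaves 1 component (was 1) (its neighbors b, d, e, f, g, h remain connected to each other), so a is not a cut vertex.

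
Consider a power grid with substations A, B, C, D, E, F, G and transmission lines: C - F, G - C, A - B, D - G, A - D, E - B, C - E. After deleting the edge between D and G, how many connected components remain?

1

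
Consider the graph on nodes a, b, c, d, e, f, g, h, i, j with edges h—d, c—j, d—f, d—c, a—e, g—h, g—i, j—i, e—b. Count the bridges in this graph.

3

The edges on the cycle g-h-d-c-j-i-g are not bridges since each lies on that cycle.
But removing e—b disconnects e from b; removing e—a disconnects e from a; removing d—f disconnects d from f — these are bridges.
That makes 3 bridges.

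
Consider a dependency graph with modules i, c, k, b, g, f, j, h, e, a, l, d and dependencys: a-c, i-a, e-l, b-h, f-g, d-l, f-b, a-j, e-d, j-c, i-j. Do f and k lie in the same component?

No

The component containing f is {b, f, g, h}, and k is not in it.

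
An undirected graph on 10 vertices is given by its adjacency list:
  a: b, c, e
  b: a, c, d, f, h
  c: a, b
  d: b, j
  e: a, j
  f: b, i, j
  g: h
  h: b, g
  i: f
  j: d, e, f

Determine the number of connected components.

Starting from a we can reach a, b, c, d, e, f, g, h, i, j. That is one component of size 10.
Total: 1 component.

1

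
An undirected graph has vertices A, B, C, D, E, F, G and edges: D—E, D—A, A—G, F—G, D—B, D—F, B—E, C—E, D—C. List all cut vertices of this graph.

D

Removing D increases the component count from 1 to 2, so D is a cut vertex.
By contrast removing C leaves 1 component; it is not a cut vertex. No other vertex is a cut vertex either.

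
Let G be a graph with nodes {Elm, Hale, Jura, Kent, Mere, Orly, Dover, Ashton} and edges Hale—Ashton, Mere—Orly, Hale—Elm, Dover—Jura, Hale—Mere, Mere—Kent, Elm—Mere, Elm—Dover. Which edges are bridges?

The edges on the cycle Hale-Elm-Mere-Hale are not bridges since each lies on that cycle.
But removing Elm—Dover disconnects Elm from Dover; removing Mere—Kent disconnects Mere from Kent; removing Mere—Orly disconnects Mere from Orly; removing Dover—Jura disconnects Dover from Jura — these are bridges.
In total 5 edges are bridges.

Ashton-Hale, Dover-Elm, Dover-Jura, Kent-Mere, Mere-Orly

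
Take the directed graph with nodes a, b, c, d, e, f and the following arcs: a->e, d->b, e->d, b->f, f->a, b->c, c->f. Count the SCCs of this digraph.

1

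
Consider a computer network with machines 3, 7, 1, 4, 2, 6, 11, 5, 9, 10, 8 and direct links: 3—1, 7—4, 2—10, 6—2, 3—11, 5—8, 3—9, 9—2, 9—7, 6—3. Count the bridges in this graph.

6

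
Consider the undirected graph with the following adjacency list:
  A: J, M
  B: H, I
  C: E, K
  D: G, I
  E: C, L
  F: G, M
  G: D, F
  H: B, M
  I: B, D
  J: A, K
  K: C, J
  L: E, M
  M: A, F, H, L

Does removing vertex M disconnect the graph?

Yes

Deleting M raises the number of components from 1 to 2, so M is a cut vertex.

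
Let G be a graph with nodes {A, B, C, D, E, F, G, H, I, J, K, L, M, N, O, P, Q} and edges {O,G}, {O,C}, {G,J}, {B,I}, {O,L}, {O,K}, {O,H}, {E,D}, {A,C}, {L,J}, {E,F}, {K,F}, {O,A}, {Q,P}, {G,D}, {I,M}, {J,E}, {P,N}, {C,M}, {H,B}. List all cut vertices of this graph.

O, P

Removing O increases the component count from 2 to 3, so O is a cut vertex.
Removing P increases the component count from 2 to 3, so P is a cut vertex.
By contrast removing A leaves 2 components; it is not a cut vertex. No other vertex is a cut vertex either.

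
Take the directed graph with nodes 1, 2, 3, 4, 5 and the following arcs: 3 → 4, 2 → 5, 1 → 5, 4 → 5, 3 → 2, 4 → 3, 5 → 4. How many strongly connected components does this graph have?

2

{2, 3, 4, 5} are all mutually reachable — one SCC of size 4.
{1} is an SCC by itself.
That gives 2 strongly connected components.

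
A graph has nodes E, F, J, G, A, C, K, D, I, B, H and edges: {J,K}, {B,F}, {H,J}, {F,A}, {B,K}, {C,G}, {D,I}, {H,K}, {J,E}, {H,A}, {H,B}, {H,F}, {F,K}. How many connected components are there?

3

Starting from D we can reach D, I. That is one component of size 2.
Starting from C we can reach C, G. That is one component of size 2.
Starting from A we can reach A, B, E, F, H, J, K. That is one component of size 7.
Total: 3 components.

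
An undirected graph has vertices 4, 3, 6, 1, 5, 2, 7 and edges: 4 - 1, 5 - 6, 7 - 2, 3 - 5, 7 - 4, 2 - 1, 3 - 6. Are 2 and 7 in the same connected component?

Yes

From 2 we can reach 1, 2, 4, 7, which includes 7.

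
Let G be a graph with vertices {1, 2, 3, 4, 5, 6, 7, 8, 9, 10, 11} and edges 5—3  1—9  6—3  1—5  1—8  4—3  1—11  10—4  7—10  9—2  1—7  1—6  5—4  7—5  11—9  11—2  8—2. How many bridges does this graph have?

The edges on the cycle 1-8-2-9-1 are not bridges since each lies on that cycle.
Every edge lies on some cycle, so there are no bridges.

0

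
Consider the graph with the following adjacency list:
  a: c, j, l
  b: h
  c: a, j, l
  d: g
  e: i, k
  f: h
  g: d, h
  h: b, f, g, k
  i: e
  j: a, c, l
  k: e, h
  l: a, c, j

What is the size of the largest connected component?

8

Starting from a we can reach a, c, j, l. That is one component of size 4.
Starting from b we can reach b, d, e, f, g, h, i, k. That is one component of size 8.
The largest has 8 vertices.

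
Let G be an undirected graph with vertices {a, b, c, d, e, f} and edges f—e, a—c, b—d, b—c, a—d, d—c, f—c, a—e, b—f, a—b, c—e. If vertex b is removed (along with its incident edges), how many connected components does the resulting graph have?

1

With b gone, the remaining components are: {a, c, d, e, f}.
That is 1 component.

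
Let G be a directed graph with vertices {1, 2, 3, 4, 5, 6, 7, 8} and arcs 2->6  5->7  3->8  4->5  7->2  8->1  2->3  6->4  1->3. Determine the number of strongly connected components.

2

{2, 4, 5, 6, 7} are all mutually reachable — one SCC of size 5.
{1, 3, 8} are all mutually reachable — one SCC of size 3.
That gives 2 strongly connected components.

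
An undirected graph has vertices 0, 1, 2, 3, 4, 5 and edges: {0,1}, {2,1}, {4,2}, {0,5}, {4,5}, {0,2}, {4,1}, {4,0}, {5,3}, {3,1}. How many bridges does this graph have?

0

The edges on the cycle 4-0-2-4 are not bridges since each lies on that cycle.
Every edge lies on some cycle, so there are no bridges.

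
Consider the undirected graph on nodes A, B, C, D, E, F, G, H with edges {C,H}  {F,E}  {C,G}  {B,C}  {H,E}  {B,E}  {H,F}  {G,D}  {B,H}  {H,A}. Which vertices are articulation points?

C, G, H

Removing C increases the component count from 1 to 2, so C is a cut vertex.
Removing G increases the component count from 1 to 2, so G is a cut vertex.
Removing H increases the component count from 1 to 2, so H is a cut vertex.
By contrast removing B leaves 1 component; it is not a cut vertex. No other vertex is a cut vertex either.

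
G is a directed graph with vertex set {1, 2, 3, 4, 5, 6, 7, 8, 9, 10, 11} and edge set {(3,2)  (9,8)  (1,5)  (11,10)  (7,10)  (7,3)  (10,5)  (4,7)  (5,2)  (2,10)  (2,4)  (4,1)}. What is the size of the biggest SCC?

{1, 2, 3, 4, 5, 7, 10} are all mutually reachable — one SCC of size 7.
{9} is an SCC by itself.
{8} is an SCC by itself.
{6} is an SCC by itself.
{11} is an SCC by itself.
The largest has 7 vertices.

7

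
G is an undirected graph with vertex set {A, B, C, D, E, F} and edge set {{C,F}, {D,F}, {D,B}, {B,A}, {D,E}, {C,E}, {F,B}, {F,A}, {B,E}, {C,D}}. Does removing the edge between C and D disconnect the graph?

No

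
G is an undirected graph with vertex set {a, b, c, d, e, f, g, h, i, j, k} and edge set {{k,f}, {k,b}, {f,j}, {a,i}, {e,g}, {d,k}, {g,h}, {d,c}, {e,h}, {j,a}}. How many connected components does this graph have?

2

Starting from e we can reach e, g, h. That is one component of size 3.
Starting from a we can reach a, b, c, d, f, i, j, k. That is one component of size 8.
Total: 2 components.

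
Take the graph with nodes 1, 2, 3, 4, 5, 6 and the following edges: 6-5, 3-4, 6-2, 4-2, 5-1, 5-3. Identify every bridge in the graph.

1-5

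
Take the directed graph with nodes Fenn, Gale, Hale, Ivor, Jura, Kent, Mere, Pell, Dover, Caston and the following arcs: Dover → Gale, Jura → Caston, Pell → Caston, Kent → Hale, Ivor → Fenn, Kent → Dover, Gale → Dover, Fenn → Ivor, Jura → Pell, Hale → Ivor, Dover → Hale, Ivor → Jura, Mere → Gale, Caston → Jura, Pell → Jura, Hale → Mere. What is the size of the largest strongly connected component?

4

{Gale, Hale, Mere, Dover} are all mutually reachable — one SCC of size 4.
{Jura, Pell, Caston} are all mutually reachable — one SCC of size 3.
{Fenn, Ivor} are all mutually reachable — one SCC of size 2.
{Kent} is an SCC by itself.
The largest has 4 vertices.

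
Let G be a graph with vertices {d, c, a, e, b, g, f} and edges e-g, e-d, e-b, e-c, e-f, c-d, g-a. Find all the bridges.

The edges on the cycle e-c-d-e are not bridges since each lies on that cycle.
But removing g-a disconnects g from a; removing e-g disconnects e from g; removing e-f disconnects e from f; removing e-b disconnects e from b — these are bridges.

a-g, b-e, e-f, e-g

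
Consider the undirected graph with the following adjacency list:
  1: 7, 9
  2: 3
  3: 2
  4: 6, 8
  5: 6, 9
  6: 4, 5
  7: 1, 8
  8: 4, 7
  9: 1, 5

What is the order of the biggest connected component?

Starting from 2 we can reach 2, 3. That is one component of size 2.
Starting from 1 we can reach 1, 4, 5, 6, 7, 8, 9. That is one component of size 7.
The largest has 7 vertices.

7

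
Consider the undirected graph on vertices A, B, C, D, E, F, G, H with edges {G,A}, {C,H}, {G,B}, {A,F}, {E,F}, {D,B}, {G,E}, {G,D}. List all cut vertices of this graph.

G

Removing G increases the component count from 2 to 3, so G is a cut vertex.
By contrast removing F leaves 2 components; it is not a cut vertex. No other vertex is a cut vertex either.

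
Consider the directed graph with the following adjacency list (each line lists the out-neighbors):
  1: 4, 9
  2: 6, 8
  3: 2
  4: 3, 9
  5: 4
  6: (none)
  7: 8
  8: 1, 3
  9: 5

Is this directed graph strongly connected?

There is no directed path from 4 to 7, so the graph is not strongly connected.

No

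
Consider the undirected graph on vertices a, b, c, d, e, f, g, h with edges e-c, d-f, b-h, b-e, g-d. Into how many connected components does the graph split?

3

a is isolated — a component by itself.
Starting from d we can reach d, f, g. That is one component of size 3.
Starting from b we can reach b, c, e, h. That is one component of size 4.
Total: 3 components.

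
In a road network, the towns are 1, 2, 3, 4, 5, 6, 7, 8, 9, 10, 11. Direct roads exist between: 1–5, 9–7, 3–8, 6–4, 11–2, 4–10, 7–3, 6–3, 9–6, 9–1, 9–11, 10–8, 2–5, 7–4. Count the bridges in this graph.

The edges on the cycle 6-4-10-8-3-6 are not bridges since each lies on that cycle.
Every edge lies on some cycle, so there are no bridges.

0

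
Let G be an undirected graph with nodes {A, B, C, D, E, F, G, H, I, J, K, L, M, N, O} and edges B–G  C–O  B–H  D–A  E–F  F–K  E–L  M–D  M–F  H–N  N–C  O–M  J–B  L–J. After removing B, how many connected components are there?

3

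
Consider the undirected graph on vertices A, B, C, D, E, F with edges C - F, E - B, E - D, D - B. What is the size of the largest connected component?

A is isolated — a component by itself.
Starting from C we can reach C, F. That is one component of size 2.
Starting from B we can reach B, D, E. That is one component of size 3.
The largest has 3 vertices.

3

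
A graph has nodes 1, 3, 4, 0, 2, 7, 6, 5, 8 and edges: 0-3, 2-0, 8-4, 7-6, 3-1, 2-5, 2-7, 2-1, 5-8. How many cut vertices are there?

4

Removing 2 increases the component count from 1 to 3, so 2 is a cut vertex.
Removing 5 increases the component count from 1 to 2, so 5 is a cut vertex.
Removing 7 increases the component count from 1 to 2, so 7 is a cut vertex.
Likewise 8 is a cut vertex.
By contrast removing 6 leaves 1 component; it is not a cut vertex. No other vertex is a cut vertex either.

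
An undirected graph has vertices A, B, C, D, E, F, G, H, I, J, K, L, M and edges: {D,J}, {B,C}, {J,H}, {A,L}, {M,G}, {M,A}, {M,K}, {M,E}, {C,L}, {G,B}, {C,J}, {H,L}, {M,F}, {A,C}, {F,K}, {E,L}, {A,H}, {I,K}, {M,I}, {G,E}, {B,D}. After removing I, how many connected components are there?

With I gone, the remaining components are: {A, B, C, D, E, F, G, H, J, K, L, M}.
That is 1 component.

1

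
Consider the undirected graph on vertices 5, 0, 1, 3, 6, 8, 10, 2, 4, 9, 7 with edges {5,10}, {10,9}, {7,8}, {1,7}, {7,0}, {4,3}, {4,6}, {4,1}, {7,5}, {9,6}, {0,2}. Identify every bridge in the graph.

The edges on the cycle 4-1-7-5-10-9-6-4 are not bridges since each lies on that cycle.
But removing 0–2 disconnects 0 from 2; removing 0–7 disconnects 0 from 7; removing 7–8 disconnects 7 from 8; removing 4–3 disconnects 4 from 3 — these are bridges.

0-2, 0-7, 3-4, 7-8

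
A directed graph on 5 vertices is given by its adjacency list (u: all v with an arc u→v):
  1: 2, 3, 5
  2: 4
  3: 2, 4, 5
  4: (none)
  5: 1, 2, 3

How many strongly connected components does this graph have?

3

{1, 3, 5} are all mutually reachable — one SCC of size 3.
{4} is an SCC by itself.
{2} is an SCC by itself.
That gives 3 strongly connected components.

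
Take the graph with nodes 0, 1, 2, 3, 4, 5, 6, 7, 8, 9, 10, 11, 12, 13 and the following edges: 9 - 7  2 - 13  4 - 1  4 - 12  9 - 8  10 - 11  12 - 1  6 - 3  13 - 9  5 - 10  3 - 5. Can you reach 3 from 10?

Yes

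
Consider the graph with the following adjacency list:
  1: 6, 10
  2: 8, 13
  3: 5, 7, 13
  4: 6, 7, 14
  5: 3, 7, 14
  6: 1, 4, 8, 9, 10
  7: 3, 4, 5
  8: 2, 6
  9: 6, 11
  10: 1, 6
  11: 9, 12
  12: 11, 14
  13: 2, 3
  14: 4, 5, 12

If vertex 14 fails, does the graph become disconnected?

No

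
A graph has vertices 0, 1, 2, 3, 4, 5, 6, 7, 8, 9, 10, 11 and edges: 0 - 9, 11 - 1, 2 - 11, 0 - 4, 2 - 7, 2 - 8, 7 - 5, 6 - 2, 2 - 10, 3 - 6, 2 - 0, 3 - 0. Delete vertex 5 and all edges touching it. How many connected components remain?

1

With 5 gone, the remaining components are: {0, 1, 2, 3, 4, 6, 7, 8, 9, 10, 11}.
That is 1 component.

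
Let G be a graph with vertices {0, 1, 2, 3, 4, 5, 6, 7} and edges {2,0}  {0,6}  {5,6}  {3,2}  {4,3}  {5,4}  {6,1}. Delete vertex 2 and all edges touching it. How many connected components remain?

2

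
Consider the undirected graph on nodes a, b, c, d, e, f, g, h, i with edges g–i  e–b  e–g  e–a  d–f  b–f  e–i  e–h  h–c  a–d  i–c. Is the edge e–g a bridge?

After removing e–g, the path e-i-g still connects them, so the edge is not a bridge.

No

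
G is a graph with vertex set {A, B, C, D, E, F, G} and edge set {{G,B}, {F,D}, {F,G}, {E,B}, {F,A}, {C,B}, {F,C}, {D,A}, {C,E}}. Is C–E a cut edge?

No

After removing C–E, the path C-B-E still connects them, so the edge is not a bridge.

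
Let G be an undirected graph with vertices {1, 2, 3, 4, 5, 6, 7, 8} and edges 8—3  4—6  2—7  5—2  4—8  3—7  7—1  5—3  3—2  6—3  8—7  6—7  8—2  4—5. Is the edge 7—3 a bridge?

After removing 7—3, the path 7-8-3 still connects them, so the edge is not a bridge.

No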